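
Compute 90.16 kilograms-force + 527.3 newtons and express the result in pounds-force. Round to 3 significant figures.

317 pounds-force

90.16 kgf = 198.769 lbf and 527.3 N = 118.542 lbf.
198.769 + 118.542 ≈ 317 lbf.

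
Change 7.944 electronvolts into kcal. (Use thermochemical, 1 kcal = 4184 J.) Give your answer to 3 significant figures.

3.04e-22 kcal

1 electronvolt = 3.82929e-23 kcal.
So 7.944 × 3.82929e-23 ≈ 3.04e-22 kcal.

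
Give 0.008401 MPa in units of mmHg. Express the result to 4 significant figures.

1 megapascal = 7500.62 mmHg.
Then 0.008401 × 7500.62 ≈ 63.01 mmHg.

63.01 mmHg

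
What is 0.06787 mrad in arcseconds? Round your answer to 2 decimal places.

14.00 arcsec

1 mrad = 206.265 arcseconds.
Thus 0.06787 × 206.265 ≈ 14.00 arcsec.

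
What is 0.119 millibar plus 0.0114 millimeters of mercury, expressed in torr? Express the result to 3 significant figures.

0.119 mbar = 0.0892573 torr and 0.0114 mmHg = 0.0114000 torr.
0.0892573 + 0.0114000 ≈ 0.101 torr.

0.101 torr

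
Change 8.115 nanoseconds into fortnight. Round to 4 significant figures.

6.709 × 10^-15 fortnight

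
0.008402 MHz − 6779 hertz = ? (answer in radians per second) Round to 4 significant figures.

10200 radians per second

0.008402 MHz = 52791.3 rad/s and 6779 Hz = 42593.7 rad/s.
52791.3 − 42593.7 ≈ 10200 rad/s.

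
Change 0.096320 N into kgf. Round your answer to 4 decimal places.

1 N = 0.101972 kilograms-force.
Thus 0.096320 × 0.101972 ≈ 0.0098 kgf.

0.0098 kilograms-force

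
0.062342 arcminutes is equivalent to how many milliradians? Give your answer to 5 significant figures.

0.018135 milliradians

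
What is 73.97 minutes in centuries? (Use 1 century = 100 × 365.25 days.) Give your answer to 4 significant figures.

1.406e-6 centuries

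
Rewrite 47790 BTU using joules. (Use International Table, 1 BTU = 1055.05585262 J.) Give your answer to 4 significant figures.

5.042e+7 joules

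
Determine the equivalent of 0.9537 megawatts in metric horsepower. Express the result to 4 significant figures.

1297 metric horsepower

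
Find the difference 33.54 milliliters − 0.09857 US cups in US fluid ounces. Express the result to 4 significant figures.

33.54 mL = 1.13412 US fl oz and 0.09857 US cup = 0.788560 US fl oz.
1.13412 − 0.788560 ≈ 0.3456 US fl oz.

0.3456 US fluid ounces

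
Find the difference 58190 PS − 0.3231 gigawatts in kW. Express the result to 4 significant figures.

58190 PS = 42798.7 kW and 0.3231 GW = 323100 kW.
42798.7 − 323100 ≈ -280300 kW.

-280300 kW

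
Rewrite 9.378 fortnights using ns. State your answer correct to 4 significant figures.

1.134e+16 ns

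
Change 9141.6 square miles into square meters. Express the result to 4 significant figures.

1 square mile = 2.58999 × 10^6 square meters.
9141.6 × 2.58999 × 10^6 ≈ 2.368 × 10^10 m².

2.368 × 10^10 square meters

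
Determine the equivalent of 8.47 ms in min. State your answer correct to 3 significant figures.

0.000141 minutes

1 millisecond = 1.66667 × 10^-5 min.
So 8.47 × 1.66667 × 10^-5 ≈ 0.000141 min.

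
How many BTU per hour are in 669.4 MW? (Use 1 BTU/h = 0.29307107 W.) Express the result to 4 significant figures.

2.284e+9 BTU/h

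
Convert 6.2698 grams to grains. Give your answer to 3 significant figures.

96.8 gr

1 g = 15.4324 gr.
Then 6.2698 × 15.4324 ≈ 96.8 gr.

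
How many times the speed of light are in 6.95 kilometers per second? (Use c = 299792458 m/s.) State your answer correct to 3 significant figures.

2.32 × 10^-5 c

1 km/s = 3.33564 × 10^-6 times the speed of light.
So 6.95 × 3.33564 × 10^-6 ≈ 2.32 × 10^-5 c.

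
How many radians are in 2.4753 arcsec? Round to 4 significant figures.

1.200e-5 rad

1 arcsec = 4.84814e-6 rad.
So 2.4753 × 4.84814e-6 ≈ 1.200e-5 rad.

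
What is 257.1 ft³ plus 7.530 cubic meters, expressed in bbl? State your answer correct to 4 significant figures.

257.1 ft³ = 45.7915 bbl and 7.530 m³ = 47.3623 bbl.
45.7915 + 47.3623 ≈ 93.15 bbl.

93.15 bbl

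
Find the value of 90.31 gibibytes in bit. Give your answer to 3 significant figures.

7.76 × 10^11 bit

1 GiB = 8.58993 × 10^9 bit.
Then 90.31 × 8.58993 × 10^9 ≈ 7.76 × 10^11 bit.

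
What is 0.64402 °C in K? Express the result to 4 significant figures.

K = °C + 273.15.
Applying the formula gives 273.8 K.

273.8 K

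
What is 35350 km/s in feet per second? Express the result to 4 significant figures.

1 kilometer per second = 3280.84 ft/s.
35350 × 3280.84 ≈ 1.160 × 10^8 ft/s.

1.160 × 10^8 ft/s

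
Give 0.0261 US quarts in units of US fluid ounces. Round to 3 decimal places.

1 US qt = 32.0000 US fl oz.
So 0.0261 × 32.0000 ≈ 0.835 US fl oz.

0.835 US fl oz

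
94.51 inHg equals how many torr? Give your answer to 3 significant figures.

2400 torr

1 inch of mercury = 25.4000 torr.
Then 94.51 × 25.4000 ≈ 2400 torr.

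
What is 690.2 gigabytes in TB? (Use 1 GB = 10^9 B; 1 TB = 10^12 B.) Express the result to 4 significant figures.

0.6902 terabytes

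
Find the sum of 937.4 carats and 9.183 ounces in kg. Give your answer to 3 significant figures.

0.448 kg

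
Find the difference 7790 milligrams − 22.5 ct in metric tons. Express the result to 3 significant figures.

3.29e-6 t

7790 mg = 7.79000e-6 t and 22.5 ct = 4.50000e-6 t.
7.79000e-6 − 4.50000e-6 ≈ 3.29e-6 t.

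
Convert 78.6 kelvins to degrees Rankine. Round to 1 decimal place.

°R = K × 9/5.
Applying the formula gives 141.5 °R.

141.5 °R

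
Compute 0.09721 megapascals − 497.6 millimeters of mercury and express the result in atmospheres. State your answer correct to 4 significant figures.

0.09721 MPa = 0.959388 atm and 497.6 mmHg = 0.654737 atm.
0.959388 − 0.654737 ≈ 0.3047 atm.

0.3047 atmospheres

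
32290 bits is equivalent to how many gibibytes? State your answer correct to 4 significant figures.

1 bit = 1.16415e-10 GiB.
Thus 32290 × 1.16415e-10 ≈ 3.759e-6 GiB.

3.759e-6 GiB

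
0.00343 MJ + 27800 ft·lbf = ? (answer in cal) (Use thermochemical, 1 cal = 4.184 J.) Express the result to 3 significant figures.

0.00343 MJ = 819.790 cal and 27800 ft·lbf = 9008.54 cal.
819.790 + 9008.54 ≈ 9830 cal.

9830 calories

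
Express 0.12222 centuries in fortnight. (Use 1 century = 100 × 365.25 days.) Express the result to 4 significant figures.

318.9 fortnights

1 century = 2608.93 fortnights.
So 0.12222 × 2608.93 ≈ 318.9 fortnight.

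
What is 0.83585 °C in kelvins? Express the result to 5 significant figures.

K = °C + 273.15.
Applying the formula gives 273.99 K.

273.99 kelvins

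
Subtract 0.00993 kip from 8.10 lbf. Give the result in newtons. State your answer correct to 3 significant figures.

-8.14 N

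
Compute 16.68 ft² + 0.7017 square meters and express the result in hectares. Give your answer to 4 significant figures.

0.0002251 ha

16.68 ft² = 0.000154962 ha and 0.7017 m² = 7.01700 × 10^-5 ha.
0.000154962 + 7.01700 × 10^-5 ≈ 0.0002251 ha.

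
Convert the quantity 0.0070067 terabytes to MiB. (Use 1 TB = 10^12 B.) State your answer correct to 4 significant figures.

6682 mebibytes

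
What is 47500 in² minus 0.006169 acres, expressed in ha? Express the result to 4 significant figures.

0.0005680 hectares

47500 in² = 0.00306451 ha and 0.006169 acre = 0.00249651 ha.
0.00306451 − 0.00249651 ≈ 0.0005680 ha.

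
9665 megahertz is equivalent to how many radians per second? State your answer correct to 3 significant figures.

6.07e+10 radians per second

1 megahertz = 6.28319e+6 radians per second.
Thus 9665 × 6.28319e+6 ≈ 6.07e+10 rad/s.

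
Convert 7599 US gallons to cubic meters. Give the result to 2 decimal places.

28.77 cubic meters

1 US gallon = 0.00378541 m³.
7599 × 0.00378541 ≈ 28.77 m³.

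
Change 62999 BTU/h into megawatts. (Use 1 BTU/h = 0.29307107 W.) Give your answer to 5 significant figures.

0.018463 MW

1 BTU/h = 2.93071 × 10^-7 MW.
So 62999 × 2.93071 × 10^-7 ≈ 0.018463 MW.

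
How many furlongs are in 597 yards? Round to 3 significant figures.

1 yard = 0.00454545 furlong.
597 × 0.00454545 ≈ 2.71 furlong.

2.71 furlongs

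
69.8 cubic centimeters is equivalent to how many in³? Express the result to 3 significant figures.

4.26 in³

1 cubic centimeter = 0.0610237 cubic inches.
69.8 × 0.0610237 ≈ 4.26 in³.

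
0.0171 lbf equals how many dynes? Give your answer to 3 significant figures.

7610 dyn

1 lbf = 444822 dynes.
So 0.0171 × 444822 ≈ 7610 dyn.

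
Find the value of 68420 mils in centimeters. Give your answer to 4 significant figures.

1 mil = 0.00254000 cm.
68420 × 0.00254000 ≈ 173.8 cm.

173.8 cm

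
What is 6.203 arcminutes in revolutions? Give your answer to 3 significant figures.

1 arcminute = 4.62963e-5 revolutions.
Then 6.203 × 4.62963e-5 ≈ 0.000287 rev.

0.000287 rev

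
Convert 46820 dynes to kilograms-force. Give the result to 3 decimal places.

1 dyne = 1.01972e-6 kgf.
Then 46820 × 1.01972e-6 ≈ 0.048 kgf.

0.048 kgf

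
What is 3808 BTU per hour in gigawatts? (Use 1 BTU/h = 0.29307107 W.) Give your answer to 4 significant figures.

1.116e-6 GW

1 BTU/h = 2.93071e-10 GW.
Thus 3808 × 2.93071e-10 ≈ 1.116e-6 GW.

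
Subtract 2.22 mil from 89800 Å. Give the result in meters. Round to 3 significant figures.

-4.74e-5 meters

89800 Å = 8.98000e-6 m and 2.22 mil = 5.63880e-5 m.
8.98000e-6 − 5.63880e-5 ≈ -4.74e-5 m.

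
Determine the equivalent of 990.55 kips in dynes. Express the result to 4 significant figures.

4.406e+11 dynes

1 kip = 4.44822e+8 dyn.
So 990.55 × 4.44822e+8 ≈ 4.406e+11 dyn.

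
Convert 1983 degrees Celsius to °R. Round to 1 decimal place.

4061.1 °R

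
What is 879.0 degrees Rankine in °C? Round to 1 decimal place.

215.2 degrees Celsius

°R = (°C + 273.15) × 9/5.
Applying the formula gives 215.2 °C.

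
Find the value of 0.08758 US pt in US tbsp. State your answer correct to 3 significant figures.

2.80 US tablespoons

1 US pt = 32.0000 US tbsp.
Then 0.08758 × 32.0000 ≈ 2.80 US tbsp.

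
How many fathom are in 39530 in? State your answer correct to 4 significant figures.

549.0 fathom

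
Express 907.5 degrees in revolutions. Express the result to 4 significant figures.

1 degree = 0.00277778 revolutions.
907.5 × 0.00277778 ≈ 2.521 rev.

2.521 revolutions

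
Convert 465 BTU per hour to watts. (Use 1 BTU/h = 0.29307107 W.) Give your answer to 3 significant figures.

136 W

1 BTU/h = 0.293071 W.
465 × 0.293071 ≈ 136 W.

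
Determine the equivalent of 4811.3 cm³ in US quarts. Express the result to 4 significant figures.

5.084 US qt

1 cm³ = 0.00105669 US qt.
4811.3 × 0.00105669 ≈ 5.084 US qt.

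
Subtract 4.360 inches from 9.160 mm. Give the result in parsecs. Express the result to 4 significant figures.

-3.292e-18 parsecs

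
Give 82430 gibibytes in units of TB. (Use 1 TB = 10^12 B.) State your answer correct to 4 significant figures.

1 gibibyte = 0.00107374 TB.
82430 × 0.00107374 ≈ 88.51 TB.

88.51 TB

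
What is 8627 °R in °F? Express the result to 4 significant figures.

8167 °F

°R = °F + 459.67.
Applying the formula gives 8167 °F.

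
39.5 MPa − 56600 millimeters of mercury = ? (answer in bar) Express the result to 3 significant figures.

320 bar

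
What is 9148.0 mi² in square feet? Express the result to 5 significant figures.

2.5503 × 10^11 ft²

1 mi² = 2.78784 × 10^7 ft².
So 9148.0 × 2.78784 × 10^7 ≈ 2.5503 × 10^11 ft².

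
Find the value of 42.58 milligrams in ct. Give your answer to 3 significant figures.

0.213 ct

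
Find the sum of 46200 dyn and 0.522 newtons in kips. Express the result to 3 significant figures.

0.000221 kip

46200 dyn = 0.000103862 kip and 0.522 N = 0.000117350 kip.
0.000103862 + 0.000117350 ≈ 0.000221 kip.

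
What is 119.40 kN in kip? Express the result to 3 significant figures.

26.8 kips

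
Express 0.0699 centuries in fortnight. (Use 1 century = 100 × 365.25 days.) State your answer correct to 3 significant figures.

182 fortnight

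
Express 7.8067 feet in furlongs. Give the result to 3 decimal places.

0.012 furlongs

1 foot = 0.00151515 furlong.
So 7.8067 × 0.00151515 ≈ 0.012 furlong.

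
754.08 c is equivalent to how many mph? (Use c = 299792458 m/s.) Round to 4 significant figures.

1 c = 6.70617 × 10^8 miles per hour.
754.08 × 6.70617 × 10^8 ≈ 5.057 × 10^11 mph.

5.057 × 10^11 mph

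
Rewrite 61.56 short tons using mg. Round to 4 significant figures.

5.585e+10 milligrams

1 short ton = 9.07185e+8 milligrams.
61.56 × 9.07185e+8 ≈ 5.585e+10 mg.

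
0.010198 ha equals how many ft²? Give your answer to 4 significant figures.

1098 ft²

1 hectare = 107639 ft².
Then 0.010198 × 107639 ≈ 1098 ft².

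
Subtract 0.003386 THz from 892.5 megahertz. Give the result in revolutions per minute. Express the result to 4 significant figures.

-1.496 × 10^11 revolutions per minute

892.5 MHz = 5.35500 × 10^10 rpm and 0.003386 THz = 2.03160 × 10^11 rpm.
5.35500 × 10^10 − 2.03160 × 10^11 ≈ -1.496 × 10^11 rpm.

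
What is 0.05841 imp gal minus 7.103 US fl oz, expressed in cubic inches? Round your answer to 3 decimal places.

3.385 in³

0.05841 imp gal = 16.2041 in³ and 7.103 US fl oz = 12.8187 in³.
16.2041 − 12.8187 ≈ 3.385 in³.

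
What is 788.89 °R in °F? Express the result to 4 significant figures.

°R = °F + 459.67.
Applying the formula gives 329.2 °F.

329.2 °F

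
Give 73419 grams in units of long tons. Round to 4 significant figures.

1 g = 9.84207e-7 long tons.
Then 73419 × 9.84207e-7 ≈ 0.07226 long ton.

0.07226 long ton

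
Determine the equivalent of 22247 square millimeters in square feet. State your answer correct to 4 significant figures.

0.2395 square feet

1 mm² = 1.07639e-5 ft².
22247 × 1.07639e-5 ≈ 0.2395 ft².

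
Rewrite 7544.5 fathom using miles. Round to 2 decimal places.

1 fathom = 0.00113636 mi.
Thus 7544.5 × 0.00113636 ≈ 8.57 mi.

8.57 miles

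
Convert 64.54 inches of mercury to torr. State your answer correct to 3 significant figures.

1640 torr

1 inch of mercury = 25.4000 torr.
64.54 × 25.4000 ≈ 1640 torr.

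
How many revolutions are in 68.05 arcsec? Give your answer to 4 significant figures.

5.251e-5 revolutions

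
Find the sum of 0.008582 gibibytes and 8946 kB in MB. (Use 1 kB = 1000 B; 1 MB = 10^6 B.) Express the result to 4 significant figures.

0.008582 GiB = 9.21485 MB and 8946 kB = 8.94600 MB.
9.21485 + 8.94600 ≈ 18.16 MB.

18.16 megabytes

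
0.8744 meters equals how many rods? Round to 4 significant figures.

0.1739 rods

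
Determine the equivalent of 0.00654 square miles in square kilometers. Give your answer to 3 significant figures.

1 square mile = 2.58999 km².
Thus 0.00654 × 2.58999 ≈ 0.0169 km².

0.0169 square kilometers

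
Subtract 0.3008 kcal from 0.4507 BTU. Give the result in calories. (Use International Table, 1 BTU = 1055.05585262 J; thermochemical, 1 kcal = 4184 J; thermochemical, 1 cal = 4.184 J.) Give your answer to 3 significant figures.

-187 calories

0.4507 BTU = 113.650 cal and 0.3008 kcal = 300.800 cal.
113.650 − 300.800 ≈ -187 cal.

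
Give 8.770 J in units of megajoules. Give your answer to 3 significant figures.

8.77e-6 MJ

1 joule = 1.00000e-6 MJ.
So 8.770 × 1.00000e-6 ≈ 8.77e-6 MJ.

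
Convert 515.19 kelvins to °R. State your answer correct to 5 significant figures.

927.34 degrees Rankine

°R = K × 9/5.
Applying the formula gives 927.34 °R.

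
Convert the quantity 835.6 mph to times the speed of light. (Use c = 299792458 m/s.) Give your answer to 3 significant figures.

1 mile per hour = 1.49116e-9 c.
835.6 × 1.49116e-9 ≈ 1.25e-6 c.

1.25e-6 c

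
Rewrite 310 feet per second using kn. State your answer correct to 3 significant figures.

1 foot per second = 0.592484 knots.
So 310 × 0.592484 ≈ 184 kn.

184 knots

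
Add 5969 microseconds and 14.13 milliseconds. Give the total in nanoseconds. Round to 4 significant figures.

5969 μs = 5.96900e+6 ns and 14.13 ms = 1.41300e+7 ns.
5.96900e+6 + 1.41300e+7 ≈ 2.010e+7 ns.

2.010e+7 ns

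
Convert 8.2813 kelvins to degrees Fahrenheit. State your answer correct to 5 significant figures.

K = (°F + 459.67) × 5/9.
Applying the formula gives -444.76 °F.

-444.76 degrees Fahrenheit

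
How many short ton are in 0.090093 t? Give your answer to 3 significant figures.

0.0993 short ton

1 metric ton = 1.10231 short tons.
Thus 0.090093 × 1.10231 ≈ 0.0993 short ton.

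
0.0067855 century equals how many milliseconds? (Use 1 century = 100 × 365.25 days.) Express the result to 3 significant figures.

1 century = 3.15576 × 10^12 ms.
Thus 0.0067855 × 3.15576 × 10^12 ≈ 2.14 × 10^10 ms.

2.14 × 10^10 milliseconds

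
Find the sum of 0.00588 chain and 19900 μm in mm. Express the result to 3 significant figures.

138 mm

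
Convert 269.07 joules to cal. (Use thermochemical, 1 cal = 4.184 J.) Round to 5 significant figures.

64.309 calories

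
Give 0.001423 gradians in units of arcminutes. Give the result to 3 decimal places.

1 grad = 54.0000 arcmin.
So 0.001423 × 54.0000 ≈ 0.077 arcmin.

0.077 arcmin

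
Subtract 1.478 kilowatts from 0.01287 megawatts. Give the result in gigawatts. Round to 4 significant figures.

1.139e-5 gigawatts

0.01287 MW = 1.28700e-5 GW and 1.478 kW = 1.47800e-6 GW.
1.28700e-5 − 1.47800e-6 ≈ 1.139e-5 GW.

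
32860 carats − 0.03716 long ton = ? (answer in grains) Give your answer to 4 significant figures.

-481200 gr

32860 ct = 101421 gr and 0.03716 long ton = 582669 gr.
101421 − 582669 ≈ -481200 gr.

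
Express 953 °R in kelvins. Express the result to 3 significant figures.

°R = K × 9/5.
Applying the formula gives 529 K.

529 kelvins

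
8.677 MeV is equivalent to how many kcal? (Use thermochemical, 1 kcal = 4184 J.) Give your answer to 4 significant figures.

3.323e-16 kcal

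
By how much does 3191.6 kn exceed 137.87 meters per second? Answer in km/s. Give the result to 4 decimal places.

1.5040 km/s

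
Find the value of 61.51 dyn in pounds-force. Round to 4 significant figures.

0.0001383 lbf

1 dyn = 2.24809 × 10^-6 pounds-force.
Then 61.51 × 2.24809 × 10^-6 ≈ 0.0001383 lbf.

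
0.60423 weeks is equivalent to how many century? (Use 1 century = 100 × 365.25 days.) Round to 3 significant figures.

0.000116 centuries

1 week = 0.000191650 century.
So 0.60423 × 0.000191650 ≈ 0.000116 century.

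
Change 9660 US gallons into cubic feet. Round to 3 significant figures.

1 US gal = 0.133681 ft³.
Then 9660 × 0.133681 ≈ 1290 ft³.

1290 cubic feet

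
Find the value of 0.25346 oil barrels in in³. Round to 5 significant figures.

1 oil barrel = 9702.00 in³.
Then 0.25346 × 9702.00 ≈ 2459.1 in³.

2459.1 in³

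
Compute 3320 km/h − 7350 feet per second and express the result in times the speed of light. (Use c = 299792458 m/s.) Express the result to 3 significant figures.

-4.40e-6 c

3320 km/h = 3.07620e-6 c and 7350 ft/s = 7.47277e-6 c.
3.07620e-6 − 7.47277e-6 ≈ -4.40e-6 c.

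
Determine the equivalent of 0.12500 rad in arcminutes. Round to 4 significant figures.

429.7 arcmin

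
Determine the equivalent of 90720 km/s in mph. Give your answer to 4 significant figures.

2.029e+8 miles per hour

1 km/s = 2236.94 mph.
So 90720 × 2236.94 ≈ 2.029e+8 mph.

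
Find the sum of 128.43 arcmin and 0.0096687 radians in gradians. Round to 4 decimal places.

128.43 arcmin = 2.37833 grad and 0.0096687 rad = 0.615529 grad.
2.37833 + 0.615529 ≈ 2.9939 grad.

2.9939 gradians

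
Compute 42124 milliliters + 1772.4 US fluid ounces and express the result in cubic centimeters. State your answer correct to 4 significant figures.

94540 cm³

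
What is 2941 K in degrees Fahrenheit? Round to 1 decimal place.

K = (°F + 459.67) × 5/9.
Applying the formula gives 4834.1 °F.

4834.1 °F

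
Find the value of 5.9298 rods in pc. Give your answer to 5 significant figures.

1 rod = 1.62985 × 10^-16 pc.
So 5.9298 × 1.62985 × 10^-16 ≈ 9.6647 × 10^-16 pc.

9.6647 × 10^-16 parsecs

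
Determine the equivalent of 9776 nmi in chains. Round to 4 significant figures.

900000 chain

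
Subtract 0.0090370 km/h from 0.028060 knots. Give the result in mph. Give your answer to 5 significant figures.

0.028060 kn = 0.0322909 mph and 0.0090370 km/h = 0.00561533 mph.
0.0322909 − 0.00561533 ≈ 0.026676 mph.

0.026676 mph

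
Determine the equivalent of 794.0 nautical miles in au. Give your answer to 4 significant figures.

1 nmi = 1.23799e-8 astronomical units.
Thus 794.0 × 1.23799e-8 ≈ 9.830e-6 au.

9.830e-6 astronomical units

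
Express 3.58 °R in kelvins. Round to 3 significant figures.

°R = K × 9/5.
Applying the formula gives 1.99 K.

1.99 K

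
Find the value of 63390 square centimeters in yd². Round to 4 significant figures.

1 square centimeter = 0.000119599 yd².
So 63390 × 0.000119599 ≈ 7.581 yd².

7.581 yd²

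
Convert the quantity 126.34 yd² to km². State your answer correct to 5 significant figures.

1 yd² = 8.36127 × 10^-7 square kilometers.
Then 126.34 × 8.36127 × 10^-7 ≈ 0.00010564 km².

0.00010564 square kilometers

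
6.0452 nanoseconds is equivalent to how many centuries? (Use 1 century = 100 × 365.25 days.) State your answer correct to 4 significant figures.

1.916 × 10^-18 century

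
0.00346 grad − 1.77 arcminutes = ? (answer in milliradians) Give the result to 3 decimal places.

0.00346 grad = 0.0543496 mrad and 1.77 arcmin = 0.514872 mrad.
0.0543496 − 0.514872 ≈ -0.461 mrad.

-0.461 mrad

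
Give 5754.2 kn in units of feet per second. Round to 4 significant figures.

9712 feet per second

1 knot = 1.68781 feet per second.
5754.2 × 1.68781 ≈ 9712 ft/s.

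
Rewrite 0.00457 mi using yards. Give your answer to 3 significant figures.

8.04 yd

1 mile = 1760.00 yd.
Thus 0.00457 × 1760.00 ≈ 8.04 yd.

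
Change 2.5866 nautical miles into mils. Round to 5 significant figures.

1 nmi = 7.29134e+7 mils.
Thus 2.5866 × 7.29134e+7 ≈ 1.8860e+8 mil.

1.8860e+8 mils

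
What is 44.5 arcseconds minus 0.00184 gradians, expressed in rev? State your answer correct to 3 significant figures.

44.5 arcsec = 3.43364 × 10^-5 rev and 0.00184 grad = 4.60000 × 10^-6 rev.
3.43364 × 10^-5 − 4.60000 × 10^-6 ≈ 2.97 × 10^-5 rev.

2.97 × 10^-5 revolutions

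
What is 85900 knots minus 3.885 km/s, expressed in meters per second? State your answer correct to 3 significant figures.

40300 m/s

85900 kn = 44190.8 m/s and 3.885 km/s = 3885.00 m/s.
44190.8 − 3885.00 ≈ 40300 m/s.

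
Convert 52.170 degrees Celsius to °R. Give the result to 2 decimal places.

°R = (°C + 273.15) × 9/5.
Applying the formula gives 585.58 °R.

585.58 degrees Rankine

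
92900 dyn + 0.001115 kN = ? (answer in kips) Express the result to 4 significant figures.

0.0004595 kips

92900 dyn = 0.000208848 kip and 0.001115 kN = 0.000250662 kip.
0.000208848 + 0.000250662 ≈ 0.0004595 kip.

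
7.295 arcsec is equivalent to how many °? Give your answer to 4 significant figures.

0.002026 °

1 arcsecond = 0.000277778 degrees.
Then 7.295 × 0.000277778 ≈ 0.002026 °.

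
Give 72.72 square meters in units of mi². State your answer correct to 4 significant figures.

1 m² = 3.86102 × 10^-7 square miles.
So 72.72 × 3.86102 × 10^-7 ≈ 2.808 × 10^-5 mi².

2.808 × 10^-5 square miles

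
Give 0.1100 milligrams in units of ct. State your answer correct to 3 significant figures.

0.000550 carats

1 mg = 0.00500000 ct.
So 0.1100 × 0.00500000 ≈ 0.000550 ct.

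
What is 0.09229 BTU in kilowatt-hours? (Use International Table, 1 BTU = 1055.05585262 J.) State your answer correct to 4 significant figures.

2.705 × 10^-5 kilowatt-hours

1 BTU = 0.000293071 kilowatt-hours.
Then 0.09229 × 0.000293071 ≈ 2.705 × 10^-5 kWh.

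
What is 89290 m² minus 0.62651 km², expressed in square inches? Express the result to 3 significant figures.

-8.33 × 10^8 in²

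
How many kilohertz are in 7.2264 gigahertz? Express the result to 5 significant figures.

1 GHz = 1.00000 × 10^6 kilohertz.
So 7.2264 × 1.00000 × 10^6 ≈ 7.2264 × 10^6 kHz.

7.2264 × 10^6 kHz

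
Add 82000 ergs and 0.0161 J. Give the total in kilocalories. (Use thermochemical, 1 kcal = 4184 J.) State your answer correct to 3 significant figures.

82000 erg = 1.95985 × 10^-6 kcal and 0.0161 J = 3.84799 × 10^-6 kcal.
1.95985 × 10^-6 + 3.84799 × 10^-6 ≈ 5.81 × 10^-6 kcal.

5.81 × 10^-6 kilocalories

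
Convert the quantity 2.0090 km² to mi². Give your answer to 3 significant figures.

0.776 mi²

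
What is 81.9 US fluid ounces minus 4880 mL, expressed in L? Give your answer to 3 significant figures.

81.9 US fl oz = 2.42207 L and 4880 mL = 4.88000 L.
2.42207 − 4.88000 ≈ -2.46 L.

-2.46 L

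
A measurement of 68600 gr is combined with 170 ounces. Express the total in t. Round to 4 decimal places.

0.0093 t

68600 gr = 0.00444521 t and 170 oz = 0.00481942 t.
0.00444521 + 0.00481942 ≈ 0.0093 t.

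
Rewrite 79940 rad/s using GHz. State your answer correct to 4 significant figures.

1 rad/s = 1.59155e-10 GHz.
79940 × 1.59155e-10 ≈ 1.272e-5 GHz.

1.272e-5 GHz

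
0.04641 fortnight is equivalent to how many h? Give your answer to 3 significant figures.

15.6 h

1 fortnight = 336.000 h.
Then 0.04641 × 336.000 ≈ 15.6 h.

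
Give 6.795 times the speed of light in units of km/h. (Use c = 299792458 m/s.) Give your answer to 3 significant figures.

7.33e+9 km/h

1 c = 1.07925e+9 km/h.
6.795 × 1.07925e+9 ≈ 7.33e+9 km/h.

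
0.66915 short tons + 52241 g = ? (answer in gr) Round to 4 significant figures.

1.017e+7 gr

0.66915 short ton = 9.36810e+6 gr and 52241 g = 806202 gr.
9.36810e+6 + 806202 ≈ 1.017e+7 gr.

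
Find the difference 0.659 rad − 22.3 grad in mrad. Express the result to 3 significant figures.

309 mrad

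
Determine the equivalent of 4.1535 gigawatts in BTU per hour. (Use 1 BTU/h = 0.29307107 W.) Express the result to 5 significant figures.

1 GW = 3.41214 × 10^9 BTU/h.
Then 4.1535 × 3.41214 × 10^9 ≈ 1.4172 × 10^10 BTU/h.

1.4172 × 10^10 BTU per hour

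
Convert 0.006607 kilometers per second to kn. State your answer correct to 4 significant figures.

12.84 knots

1 kilometer per second = 1943.84 kn.
Thus 0.006607 × 1943.84 ≈ 12.84 kn.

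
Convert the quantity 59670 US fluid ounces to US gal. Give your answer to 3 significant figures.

466 US gallons

1 US fl oz = 0.00781250 US gal.
So 59670 × 0.00781250 ≈ 466 US gal.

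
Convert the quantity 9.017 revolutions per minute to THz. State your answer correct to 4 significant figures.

1.503e-13 terahertz

1 revolution per minute = 1.66667e-14 terahertz.
So 9.017 × 1.66667e-14 ≈ 1.503e-13 THz.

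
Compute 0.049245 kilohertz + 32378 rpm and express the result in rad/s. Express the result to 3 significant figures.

0.049245 kHz = 309.415 rad/s and 32378 rpm = 3390.62 rad/s.
309.415 + 3390.62 ≈ 3700 rad/s.

3700 rad/s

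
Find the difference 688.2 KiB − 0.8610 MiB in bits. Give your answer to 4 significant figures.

688.2 KiB = 5.63773e+6 bit and 0.8610 MiB = 7.22259e+6 bit.
5.63773e+6 − 7.22259e+6 ≈ -1.585e+6 bit.

-1.585e+6 bits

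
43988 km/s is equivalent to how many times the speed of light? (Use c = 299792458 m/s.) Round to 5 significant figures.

0.14673 c

1 km/s = 3.33564 × 10^-6 times the speed of light.
43988 × 3.33564 × 10^-6 ≈ 0.14673 c.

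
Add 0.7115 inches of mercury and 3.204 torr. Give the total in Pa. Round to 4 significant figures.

2837 pascals

0.7115 inHg = 2409.42 Pa and 3.204 torr = 427.165 Pa.
2409.42 + 427.165 ≈ 2837 Pa.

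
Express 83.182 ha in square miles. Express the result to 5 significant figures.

1 hectare = 0.00386102 square miles.
Thus 83.182 × 0.00386102 ≈ 0.32117 mi².

0.32117 mi²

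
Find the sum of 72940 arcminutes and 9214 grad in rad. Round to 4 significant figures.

166.0 radians

72940 arcmin = 21.2174 rad and 9214 grad = 144.733 rad.
21.2174 + 144.733 ≈ 166.0 rad.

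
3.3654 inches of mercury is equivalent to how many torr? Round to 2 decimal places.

1 inHg = 25.4000 torr.
3.3654 × 25.4000 ≈ 85.48 torr.

85.48 torr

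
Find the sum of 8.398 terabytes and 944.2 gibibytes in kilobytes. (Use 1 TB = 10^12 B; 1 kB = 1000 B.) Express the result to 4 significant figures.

9.412 × 10^9 kB

8.398 TB = 8.39800 × 10^9 kB and 944.2 GiB = 1.01383 × 10^9 kB.
8.39800 × 10^9 + 1.01383 × 10^9 ≈ 9.412 × 10^9 kB.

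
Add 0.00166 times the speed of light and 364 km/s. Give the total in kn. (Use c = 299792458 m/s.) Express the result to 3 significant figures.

0.00166 c = 967365 kn and 364 km/s = 707559 kn.
967365 + 707559 ≈ 1.67 × 10^6 kn.

1.67 × 10^6 knots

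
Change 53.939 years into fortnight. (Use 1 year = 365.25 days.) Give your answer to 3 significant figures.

1 year = 26.0893 fortnight.
So 53.939 × 26.0893 ≈ 1410 fortnight.

1410 fortnight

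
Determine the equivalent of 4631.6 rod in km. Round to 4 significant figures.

23.29 kilometers

1 rod = 0.00502920 kilometers.
Thus 4631.6 × 0.00502920 ≈ 23.29 km.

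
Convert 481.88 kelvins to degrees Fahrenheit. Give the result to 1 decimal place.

K = (°F + 459.67) × 5/9.
Applying the formula gives 407.7 °F.

407.7 °F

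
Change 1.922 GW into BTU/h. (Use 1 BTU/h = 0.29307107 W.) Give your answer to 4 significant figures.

1 GW = 3.41214e+9 BTU per hour.
So 1.922 × 3.41214e+9 ≈ 6.558e+9 BTU/h.

6.558e+9 BTU per hour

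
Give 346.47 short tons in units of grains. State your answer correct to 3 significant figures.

1 short ton = 1.40000e+7 gr.
Then 346.47 × 1.40000e+7 ≈ 4.85e+9 gr.

4.85e+9 gr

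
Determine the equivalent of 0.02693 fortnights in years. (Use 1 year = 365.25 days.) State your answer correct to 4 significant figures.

0.001032 yr

1 fortnight = 0.0383299 yr.
0.02693 × 0.0383299 ≈ 0.001032 yr.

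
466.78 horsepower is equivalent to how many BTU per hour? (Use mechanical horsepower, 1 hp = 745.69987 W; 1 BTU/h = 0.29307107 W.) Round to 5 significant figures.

1.1877e+6 BTU/h

1 horsepower = 2544.43 BTU/h.
So 466.78 × 2544.43 ≈ 1.1877e+6 BTU/h.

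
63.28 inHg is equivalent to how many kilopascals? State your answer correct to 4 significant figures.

214.3 kPa

1 inch of mercury = 3.38639 kPa.
Then 63.28 × 3.38639 ≈ 214.3 kPa.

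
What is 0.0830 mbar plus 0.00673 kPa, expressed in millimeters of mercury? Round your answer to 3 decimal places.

0.113 millimeters of mercury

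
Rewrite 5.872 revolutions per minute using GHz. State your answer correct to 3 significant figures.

9.79 × 10^-11 GHz

1 revolution per minute = 1.66667 × 10^-11 GHz.
5.872 × 1.66667 × 10^-11 ≈ 9.79 × 10^-11 GHz.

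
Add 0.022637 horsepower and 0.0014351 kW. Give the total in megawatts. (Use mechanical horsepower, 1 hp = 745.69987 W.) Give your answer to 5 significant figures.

1.8316e-5 MW

0.022637 hp = 1.688041e-5 MW and 0.0014351 kW = 1.435100e-6 MW.
1.688041e-5 + 1.435100e-6 ≈ 1.8316e-5 MW.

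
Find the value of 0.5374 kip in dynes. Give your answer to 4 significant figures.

2.390e+8 dynes

1 kip = 4.44822e+8 dynes.
Then 0.5374 × 4.44822e+8 ≈ 2.390e+8 dyn.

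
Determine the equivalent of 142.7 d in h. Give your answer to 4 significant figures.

1 d = 24.0000 h.
So 142.7 × 24.0000 ≈ 3425 h.

3425 h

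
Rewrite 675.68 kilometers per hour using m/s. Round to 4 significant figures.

187.7 meters per second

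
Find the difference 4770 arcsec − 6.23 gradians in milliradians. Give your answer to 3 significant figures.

-74.7 mrad

4770 arcsec = 23.1256 mrad and 6.23 grad = 97.8606 mrad.
23.1256 − 97.8606 ≈ -74.7 mrad.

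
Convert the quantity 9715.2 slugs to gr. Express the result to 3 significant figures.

1 slug = 225218 gr.
Thus 9715.2 × 225218 ≈ 2.19e+9 gr.

2.19e+9 grains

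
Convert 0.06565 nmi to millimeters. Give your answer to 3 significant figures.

122000 millimeters

1 nmi = 1.85200 × 10^6 millimeters.
Then 0.06565 × 1.85200 × 10^6 ≈ 122000 mm.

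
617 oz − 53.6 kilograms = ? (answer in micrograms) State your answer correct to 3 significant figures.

617 oz = 1.74917 × 10^10 μg and 53.6 kg = 5.36000 × 10^10 μg.
1.74917 × 10^10 − 5.36000 × 10^10 ≈ -3.61 × 10^10 μg.

-3.61 × 10^10 micrograms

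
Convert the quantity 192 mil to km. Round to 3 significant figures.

4.88e-6 kilometers

1 mil = 2.54000e-8 kilometers.
So 192 × 2.54000e-8 ≈ 4.88e-6 km.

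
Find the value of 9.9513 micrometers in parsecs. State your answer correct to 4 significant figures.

3.225e-22 pc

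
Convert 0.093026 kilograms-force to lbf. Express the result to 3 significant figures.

0.205 pounds-force

1 kgf = 2.20462 lbf.
Then 0.093026 × 2.20462 ≈ 0.205 lbf.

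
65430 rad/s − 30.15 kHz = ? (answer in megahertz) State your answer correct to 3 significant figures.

-0.0197 megahertz

65430 rad/s = 0.0104135 MHz and 30.15 kHz = 0.0301500 MHz.
0.0104135 − 0.0301500 ≈ -0.0197 MHz.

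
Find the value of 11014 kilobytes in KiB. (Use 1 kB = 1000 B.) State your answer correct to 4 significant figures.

10760 KiB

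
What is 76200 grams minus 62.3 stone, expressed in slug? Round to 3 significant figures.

76200 g = 5.22136 slug and 62.3 st = 27.1088 slug.
5.22136 − 27.1088 ≈ -21.9 slug.

-21.9 slugs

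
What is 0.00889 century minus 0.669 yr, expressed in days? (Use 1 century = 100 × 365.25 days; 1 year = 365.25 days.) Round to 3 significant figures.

80.4 days

0.00889 century = 324.707 d and 0.669 yr = 244.352 d.
324.707 − 244.352 ≈ 80.4 d.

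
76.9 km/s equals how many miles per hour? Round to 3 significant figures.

1 km/s = 2236.94 mph.
Then 76.9 × 2236.94 ≈ 172000 mph.

172000 miles per hour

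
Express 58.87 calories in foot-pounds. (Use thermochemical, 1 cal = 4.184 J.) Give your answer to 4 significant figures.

181.7 ft·lbf

1 calorie = 3.08596 ft·lbf.
Then 58.87 × 3.08596 ≈ 181.7 ft·lbf.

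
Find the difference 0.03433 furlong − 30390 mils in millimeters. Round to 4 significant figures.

6134 mm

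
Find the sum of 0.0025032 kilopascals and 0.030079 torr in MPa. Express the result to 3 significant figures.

6.51 × 10^-6 MPa

0.0025032 kPa = 2.50320 × 10^-6 MPa and 0.030079 torr = 4.01020 × 10^-6 MPa.
2.50320 × 10^-6 + 4.01020 × 10^-6 ≈ 6.51 × 10^-6 MPa.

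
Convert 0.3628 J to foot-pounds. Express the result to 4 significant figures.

0.2676 foot-pounds

1 J = 0.737562 ft·lbf.
So 0.3628 × 0.737562 ≈ 0.2676 ft·lbf.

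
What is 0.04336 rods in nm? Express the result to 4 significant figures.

1 rod = 5.02920e+9 nanometers.
Thus 0.04336 × 5.02920e+9 ≈ 2.181e+8 nm.

2.181e+8 nm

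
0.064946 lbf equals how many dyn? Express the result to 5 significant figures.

28889 dyn

1 lbf = 444822 dynes.
Thus 0.064946 × 444822 ≈ 28889 dyn.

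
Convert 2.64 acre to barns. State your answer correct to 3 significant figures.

1.07 × 10^32 barn

1 acre = 4.04686 × 10^31 barn.
Then 2.64 × 4.04686 × 10^31 ≈ 1.07 × 10^32 barn.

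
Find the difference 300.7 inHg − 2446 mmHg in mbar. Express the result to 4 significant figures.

6922 mbar

300.7 inHg = 10182.9 mbar and 2446 mmHg = 3261.07 mbar.
10182.9 − 3261.07 ≈ 6922 mbar.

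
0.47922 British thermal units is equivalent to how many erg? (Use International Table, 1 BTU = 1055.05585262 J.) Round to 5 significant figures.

5.0560e+9 erg

1 British thermal unit = 1.055056e+10 erg.
Then 0.47922 × 1.055056e+10 ≈ 5.0560e+9 erg.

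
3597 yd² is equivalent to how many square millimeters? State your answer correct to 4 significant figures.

1 yd² = 836127 mm².
Thus 3597 × 836127 ≈ 3.008 × 10^9 mm².

3.008 × 10^9 square millimeters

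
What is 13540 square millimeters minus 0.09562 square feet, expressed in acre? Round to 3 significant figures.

1.15e-6 acres

13540 mm² = 3.34581e-6 acre and 0.09562 ft² = 2.19513e-6 acre.
3.34581e-6 − 2.19513e-6 ≈ 1.15e-6 acre.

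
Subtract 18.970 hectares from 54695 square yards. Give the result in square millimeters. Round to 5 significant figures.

-1.4397 × 10^11 square millimeters

54695 yd² = 4.57320 × 10^10 mm² and 18.970 ha = 1.89700 × 10^11 mm².
4.57320 × 10^10 − 1.89700 × 10^11 ≈ -1.4397 × 10^11 mm².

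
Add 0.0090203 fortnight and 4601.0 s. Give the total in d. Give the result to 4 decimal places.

0.1795 days

0.0090203 fortnight = 0.126284 d and 4601.0 s = 0.0532523 d.
0.126284 + 0.0532523 ≈ 0.1795 d.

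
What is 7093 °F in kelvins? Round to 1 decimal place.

4195.9 kelvins

K = (°F + 459.67) × 5/9.
Applying the formula gives 4195.9 K.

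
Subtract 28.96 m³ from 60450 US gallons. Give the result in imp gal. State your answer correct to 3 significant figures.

60450 US gal = 50335.2 imp gal and 28.96 m³ = 6370.31 imp gal.
50335.2 − 6370.31 ≈ 44000 imp gal.

44000 imp gal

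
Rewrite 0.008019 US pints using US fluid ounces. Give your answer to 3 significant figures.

0.128 US fl oz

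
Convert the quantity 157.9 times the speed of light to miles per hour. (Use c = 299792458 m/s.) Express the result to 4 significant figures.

1 c = 6.70617e+8 miles per hour.
Thus 157.9 × 6.70617e+8 ≈ 1.059e+11 mph.

1.059e+11 mph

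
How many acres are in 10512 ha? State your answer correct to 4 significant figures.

1 ha = 2.47105 acre.
Thus 10512 × 2.47105 ≈ 25980 acre.

25980 acre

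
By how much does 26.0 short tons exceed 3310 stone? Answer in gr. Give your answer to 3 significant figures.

26.0 short ton = 3.64000e+8 gr and 3310 st = 3.24380e+8 gr.
3.64000e+8 − 3.24380e+8 ≈ 3.96e+7 gr.

3.96e+7 gr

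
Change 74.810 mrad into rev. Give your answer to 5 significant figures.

0.011906 revolutions

1 milliradian = 0.000159155 revolutions.
Then 74.810 × 0.000159155 ≈ 0.011906 rev.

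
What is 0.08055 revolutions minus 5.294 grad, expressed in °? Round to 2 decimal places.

0.08055 rev = 28.9980 ° and 5.294 grad = 4.76460 °.
28.9980 − 4.76460 ≈ 24.23 °.

24.23 °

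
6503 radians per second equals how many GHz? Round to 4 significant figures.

1.035 × 10^-6 GHz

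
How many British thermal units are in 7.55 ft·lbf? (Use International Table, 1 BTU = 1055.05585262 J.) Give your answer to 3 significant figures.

0.00970 BTU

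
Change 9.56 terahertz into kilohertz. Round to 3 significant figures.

9.56 × 10^9 kHz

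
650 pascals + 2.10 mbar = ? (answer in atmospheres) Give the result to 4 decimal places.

650 Pa = 0.00641500 atm and 2.10 mbar = 0.00207254 atm.
0.00641500 + 0.00207254 ≈ 0.0085 atm.

0.0085 atmospheres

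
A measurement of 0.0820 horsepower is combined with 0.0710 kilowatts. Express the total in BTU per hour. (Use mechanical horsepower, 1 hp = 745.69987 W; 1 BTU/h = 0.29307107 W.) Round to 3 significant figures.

0.0820 hp = 208.644 BTU/h and 0.0710 kW = 242.262 BTU/h.
208.644 + 242.262 ≈ 451 BTU/h.

451 BTU/h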